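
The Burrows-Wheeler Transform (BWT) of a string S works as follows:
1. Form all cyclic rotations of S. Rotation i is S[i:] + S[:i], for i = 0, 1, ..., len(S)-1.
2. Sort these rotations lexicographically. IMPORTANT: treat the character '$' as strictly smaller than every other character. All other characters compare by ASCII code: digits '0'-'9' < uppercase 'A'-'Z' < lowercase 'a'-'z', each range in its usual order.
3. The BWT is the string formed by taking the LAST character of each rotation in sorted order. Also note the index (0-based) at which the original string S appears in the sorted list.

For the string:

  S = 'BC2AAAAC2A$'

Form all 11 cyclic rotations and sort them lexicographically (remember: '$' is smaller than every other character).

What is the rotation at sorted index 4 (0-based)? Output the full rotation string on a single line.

All 11 rotations (rotation i = S[i:]+S[:i]):
  rot[0] = BC2AAAAC2A$
  rot[1] = C2AAAAC2A$B
  rot[2] = 2AAAAC2A$BC
  rot[3] = AAAAC2A$BC2
  rot[4] = AAAC2A$BC2A
  rot[5] = AAC2A$BC2AA
  rot[6] = AC2A$BC2AAA
  rot[7] = C2A$BC2AAAA
  rot[8] = 2A$BC2AAAAC
  rot[9] = A$BC2AAAAC2
  rot[10] = $BC2AAAAC2A
Sorted (with $ < everything):
  sorted[0] = $BC2AAAAC2A
  sorted[1] = 2A$BC2AAAAC
  sorted[2] = 2AAAAC2A$BC
  sorted[3] = A$BC2AAAAC2
  sorted[4] = AAAAC2A$BC2
  sorted[5] = AAAC2A$BC2A
  sorted[6] = AAC2A$BC2AA
  sorted[7] = AC2A$BC2AAA
  sorted[8] = BC2AAAAC2A$
  sorted[9] = C2A$BC2AAAA
  sorted[10] = C2AAAAC2A$B
sorted[4] = AAAAC2A$BC2

Answer: AAAAC2A$BC2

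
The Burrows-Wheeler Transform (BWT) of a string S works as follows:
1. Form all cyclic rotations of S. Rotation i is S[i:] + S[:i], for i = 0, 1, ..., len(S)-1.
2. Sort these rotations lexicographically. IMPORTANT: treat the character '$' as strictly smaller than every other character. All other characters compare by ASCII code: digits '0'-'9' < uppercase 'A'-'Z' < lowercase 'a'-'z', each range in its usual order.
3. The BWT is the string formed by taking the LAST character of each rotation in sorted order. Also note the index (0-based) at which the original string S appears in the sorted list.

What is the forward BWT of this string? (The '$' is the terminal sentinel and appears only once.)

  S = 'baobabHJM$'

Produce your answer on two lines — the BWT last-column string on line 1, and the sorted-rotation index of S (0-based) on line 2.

All 10 rotations (rotation i = S[i:]+S[:i]):
  rot[0] = baobabHJM$
  rot[1] = aobabHJM$b
  rot[2] = obabHJM$ba
  rot[3] = babHJM$bao
  rot[4] = abHJM$baob
  rot[5] = bHJM$baoba
  rot[6] = HJM$baobab
  rot[7] = JM$baobabH
  rot[8] = M$baobabHJ
  rot[9] = $baobabHJM
Sorted (with $ < everything):
  sorted[0] = $baobabHJM  (last char: 'M')
  sorted[1] = HJM$baobab  (last char: 'b')
  sorted[2] = JM$baobabH  (last char: 'H')
  sorted[3] = M$baobabHJ  (last char: 'J')
  sorted[4] = abHJM$baob  (last char: 'b')
  sorted[5] = aobabHJM$b  (last char: 'b')
  sorted[6] = bHJM$baoba  (last char: 'a')
  sorted[7] = babHJM$bao  (last char: 'o')
  sorted[8] = baobabHJM$  (last char: '$')
  sorted[9] = obabHJM$ba  (last char: 'a')
Last column: MbHJbbao$a
Original string S is at sorted index 8

Answer: MbHJbbao$a
8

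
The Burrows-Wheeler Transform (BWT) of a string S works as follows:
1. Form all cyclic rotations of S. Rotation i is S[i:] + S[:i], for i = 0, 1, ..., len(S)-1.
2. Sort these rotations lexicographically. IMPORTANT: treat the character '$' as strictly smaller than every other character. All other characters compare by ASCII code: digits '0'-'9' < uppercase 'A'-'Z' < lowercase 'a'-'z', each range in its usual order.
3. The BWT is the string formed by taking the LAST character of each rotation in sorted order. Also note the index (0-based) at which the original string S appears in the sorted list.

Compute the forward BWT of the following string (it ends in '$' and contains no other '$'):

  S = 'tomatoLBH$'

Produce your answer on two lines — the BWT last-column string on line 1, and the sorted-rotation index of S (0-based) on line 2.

Answer: HLBomotta$
9

Derivation:
All 10 rotations (rotation i = S[i:]+S[:i]):
  rot[0] = tomatoLBH$
  rot[1] = omatoLBH$t
  rot[2] = matoLBH$to
  rot[3] = atoLBH$tom
  rot[4] = toLBH$toma
  rot[5] = oLBH$tomat
  rot[6] = LBH$tomato
  rot[7] = BH$tomatoL
  rot[8] = H$tomatoLB
  rot[9] = $tomatoLBH
Sorted (with $ < everything):
  sorted[0] = $tomatoLBH  (last char: 'H')
  sorted[1] = BH$tomatoL  (last char: 'L')
  sorted[2] = H$tomatoLB  (last char: 'B')
  sorted[3] = LBH$tomato  (last char: 'o')
  sorted[4] = atoLBH$tom  (last char: 'm')
  sorted[5] = matoLBH$to  (last char: 'o')
  sorted[6] = oLBH$tomat  (last char: 't')
  sorted[7] = omatoLBH$t  (last char: 't')
  sorted[8] = toLBH$toma  (last char: 'a')
  sorted[9] = tomatoLBH$  (last char: '$')
Last column: HLBomotta$
Original string S is at sorted index 9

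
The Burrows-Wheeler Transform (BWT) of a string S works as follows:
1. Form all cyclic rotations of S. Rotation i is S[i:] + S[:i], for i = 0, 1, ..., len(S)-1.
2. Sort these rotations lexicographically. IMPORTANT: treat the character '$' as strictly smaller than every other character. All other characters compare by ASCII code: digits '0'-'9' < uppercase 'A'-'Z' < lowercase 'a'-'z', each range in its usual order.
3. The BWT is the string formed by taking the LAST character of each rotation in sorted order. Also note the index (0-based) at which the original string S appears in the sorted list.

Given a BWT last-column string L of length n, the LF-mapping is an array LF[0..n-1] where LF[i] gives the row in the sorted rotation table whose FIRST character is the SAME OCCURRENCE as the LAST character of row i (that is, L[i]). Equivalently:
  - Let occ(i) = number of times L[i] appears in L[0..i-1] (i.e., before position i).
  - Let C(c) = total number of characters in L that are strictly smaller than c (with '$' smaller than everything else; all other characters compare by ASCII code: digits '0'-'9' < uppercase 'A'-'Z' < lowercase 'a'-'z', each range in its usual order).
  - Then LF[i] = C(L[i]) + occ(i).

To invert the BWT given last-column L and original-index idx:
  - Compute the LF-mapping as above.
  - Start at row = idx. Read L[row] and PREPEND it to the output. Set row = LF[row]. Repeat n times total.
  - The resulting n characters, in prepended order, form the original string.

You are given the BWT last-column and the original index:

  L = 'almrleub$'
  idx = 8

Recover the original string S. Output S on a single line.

Answer: umbrella$

Derivation:
LF mapping: 1 4 6 7 5 3 8 2 0
Walk LF starting at row 8, prepending L[row]:
  step 1: row=8, L[8]='$', prepend. Next row=LF[8]=0
  step 2: row=0, L[0]='a', prepend. Next row=LF[0]=1
  step 3: row=1, L[1]='l', prepend. Next row=LF[1]=4
  step 4: row=4, L[4]='l', prepend. Next row=LF[4]=5
  step 5: row=5, L[5]='e', prepend. Next row=LF[5]=3
  step 6: row=3, L[3]='r', prepend. Next row=LF[3]=7
  step 7: row=7, L[7]='b', prepend. Next row=LF[7]=2
  step 8: row=2, L[2]='m', prepend. Next row=LF[2]=6
  step 9: row=6, L[6]='u', prepend. Next row=LF[6]=8
Reversed output: umbrella$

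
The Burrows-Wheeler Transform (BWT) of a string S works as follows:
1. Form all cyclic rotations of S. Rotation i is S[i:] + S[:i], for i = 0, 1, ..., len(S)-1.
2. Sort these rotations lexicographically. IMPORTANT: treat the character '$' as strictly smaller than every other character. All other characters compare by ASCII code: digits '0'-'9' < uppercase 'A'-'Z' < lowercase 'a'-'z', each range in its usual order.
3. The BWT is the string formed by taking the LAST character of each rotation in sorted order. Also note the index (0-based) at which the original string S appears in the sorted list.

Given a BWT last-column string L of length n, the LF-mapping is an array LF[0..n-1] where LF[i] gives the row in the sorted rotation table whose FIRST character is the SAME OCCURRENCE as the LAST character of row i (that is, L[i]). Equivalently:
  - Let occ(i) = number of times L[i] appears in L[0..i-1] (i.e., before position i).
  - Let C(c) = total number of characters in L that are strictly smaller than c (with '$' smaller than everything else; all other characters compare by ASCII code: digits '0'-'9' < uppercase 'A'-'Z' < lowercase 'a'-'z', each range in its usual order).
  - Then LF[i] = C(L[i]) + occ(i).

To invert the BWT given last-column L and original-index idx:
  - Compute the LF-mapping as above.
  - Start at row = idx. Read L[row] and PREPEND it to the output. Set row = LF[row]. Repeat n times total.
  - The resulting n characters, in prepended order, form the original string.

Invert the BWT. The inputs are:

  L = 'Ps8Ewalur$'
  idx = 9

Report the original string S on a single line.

Answer: walrus8EP$

Derivation:
LF mapping: 3 7 1 2 9 4 5 8 6 0
Walk LF starting at row 9, prepending L[row]:
  step 1: row=9, L[9]='$', prepend. Next row=LF[9]=0
  step 2: row=0, L[0]='P', prepend. Next row=LF[0]=3
  step 3: row=3, L[3]='E', prepend. Next row=LF[3]=2
  step 4: row=2, L[2]='8', prepend. Next row=LF[2]=1
  step 5: row=1, L[1]='s', prepend. Next row=LF[1]=7
  step 6: row=7, L[7]='u', prepend. Next row=LF[7]=8
  step 7: row=8, L[8]='r', prepend. Next row=LF[8]=6
  step 8: row=6, L[6]='l', prepend. Next row=LF[6]=5
  step 9: row=5, L[5]='a', prepend. Next row=LF[5]=4
  step 10: row=4, L[4]='w', prepend. Next row=LF[4]=9
Reversed output: walrus8EP$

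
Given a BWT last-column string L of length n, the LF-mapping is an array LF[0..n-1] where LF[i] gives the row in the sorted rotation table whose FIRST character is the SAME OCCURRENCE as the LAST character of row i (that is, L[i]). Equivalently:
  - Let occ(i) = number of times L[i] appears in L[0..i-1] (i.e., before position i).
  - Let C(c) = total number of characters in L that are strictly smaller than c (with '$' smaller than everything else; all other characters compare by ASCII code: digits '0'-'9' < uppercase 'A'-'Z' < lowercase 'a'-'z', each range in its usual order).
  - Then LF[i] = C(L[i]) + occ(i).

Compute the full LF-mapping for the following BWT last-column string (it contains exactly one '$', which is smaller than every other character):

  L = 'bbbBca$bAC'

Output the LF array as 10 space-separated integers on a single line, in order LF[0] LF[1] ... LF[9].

Answer: 5 6 7 2 9 4 0 8 1 3

Derivation:
Char counts: '$':1, 'A':1, 'B':1, 'C':1, 'a':1, 'b':4, 'c':1
C (first-col start): C('$')=0, C('A')=1, C('B')=2, C('C')=3, C('a')=4, C('b')=5, C('c')=9
L[0]='b': occ=0, LF[0]=C('b')+0=5+0=5
L[1]='b': occ=1, LF[1]=C('b')+1=5+1=6
L[2]='b': occ=2, LF[2]=C('b')+2=5+2=7
L[3]='B': occ=0, LF[3]=C('B')+0=2+0=2
L[4]='c': occ=0, LF[4]=C('c')+0=9+0=9
L[5]='a': occ=0, LF[5]=C('a')+0=4+0=4
L[6]='$': occ=0, LF[6]=C('$')+0=0+0=0
L[7]='b': occ=3, LF[7]=C('b')+3=5+3=8
L[8]='A': occ=0, LF[8]=C('A')+0=1+0=1
L[9]='C': occ=0, LF[9]=C('C')+0=3+0=3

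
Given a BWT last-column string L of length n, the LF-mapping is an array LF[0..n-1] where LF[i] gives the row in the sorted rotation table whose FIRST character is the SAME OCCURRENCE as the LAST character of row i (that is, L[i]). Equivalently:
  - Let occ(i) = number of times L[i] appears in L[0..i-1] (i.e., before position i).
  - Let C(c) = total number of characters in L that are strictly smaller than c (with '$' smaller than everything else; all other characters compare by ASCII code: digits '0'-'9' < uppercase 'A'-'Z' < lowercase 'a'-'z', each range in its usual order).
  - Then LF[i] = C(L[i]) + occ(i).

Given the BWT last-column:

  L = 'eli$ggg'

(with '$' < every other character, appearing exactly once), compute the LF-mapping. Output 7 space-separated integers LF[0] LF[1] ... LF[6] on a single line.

Answer: 1 6 5 0 2 3 4

Derivation:
Char counts: '$':1, 'e':1, 'g':3, 'i':1, 'l':1
C (first-col start): C('$')=0, C('e')=1, C('g')=2, C('i')=5, C('l')=6
L[0]='e': occ=0, LF[0]=C('e')+0=1+0=1
L[1]='l': occ=0, LF[1]=C('l')+0=6+0=6
L[2]='i': occ=0, LF[2]=C('i')+0=5+0=5
L[3]='$': occ=0, LF[3]=C('$')+0=0+0=0
L[4]='g': occ=0, LF[4]=C('g')+0=2+0=2
L[5]='g': occ=1, LF[5]=C('g')+1=2+1=3
L[6]='g': occ=2, LF[6]=C('g')+2=2+2=4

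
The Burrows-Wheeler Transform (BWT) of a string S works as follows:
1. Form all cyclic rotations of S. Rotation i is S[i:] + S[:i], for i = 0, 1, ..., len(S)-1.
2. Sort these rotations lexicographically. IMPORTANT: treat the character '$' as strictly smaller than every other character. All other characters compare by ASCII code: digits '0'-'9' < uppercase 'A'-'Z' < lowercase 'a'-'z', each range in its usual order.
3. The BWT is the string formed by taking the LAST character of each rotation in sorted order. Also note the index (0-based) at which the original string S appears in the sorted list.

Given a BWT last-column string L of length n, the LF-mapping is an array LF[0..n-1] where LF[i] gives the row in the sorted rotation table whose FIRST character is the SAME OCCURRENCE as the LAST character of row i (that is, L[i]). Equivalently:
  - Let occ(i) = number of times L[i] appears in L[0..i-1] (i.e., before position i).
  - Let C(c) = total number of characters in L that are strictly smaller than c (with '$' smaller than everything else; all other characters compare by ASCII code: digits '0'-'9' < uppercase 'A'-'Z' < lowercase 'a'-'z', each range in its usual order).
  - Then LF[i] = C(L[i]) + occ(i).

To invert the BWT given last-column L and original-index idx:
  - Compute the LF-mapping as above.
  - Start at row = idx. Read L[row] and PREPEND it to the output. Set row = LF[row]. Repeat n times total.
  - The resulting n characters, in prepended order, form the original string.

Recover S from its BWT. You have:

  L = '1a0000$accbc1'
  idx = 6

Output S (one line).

Answer: 1ccbcaa00001$

Derivation:
LF mapping: 5 7 1 2 3 4 0 8 10 11 9 12 6
Walk LF starting at row 6, prepending L[row]:
  step 1: row=6, L[6]='$', prepend. Next row=LF[6]=0
  step 2: row=0, L[0]='1', prepend. Next row=LF[0]=5
  step 3: row=5, L[5]='0', prepend. Next row=LF[5]=4
  step 4: row=4, L[4]='0', prepend. Next row=LF[4]=3
  step 5: row=3, L[3]='0', prepend. Next row=LF[3]=2
  step 6: row=2, L[2]='0', prepend. Next row=LF[2]=1
  step 7: row=1, L[1]='a', prepend. Next row=LF[1]=7
  step 8: row=7, L[7]='a', prepend. Next row=LF[7]=8
  step 9: row=8, L[8]='c', prepend. Next row=LF[8]=10
  step 10: row=10, L[10]='b', prepend. Next row=LF[10]=9
  step 11: row=9, L[9]='c', prepend. Next row=LF[9]=11
  step 12: row=11, L[11]='c', prepend. Next row=LF[11]=12
  step 13: row=12, L[12]='1', prepend. Next row=LF[12]=6
Reversed output: 1ccbcaa00001$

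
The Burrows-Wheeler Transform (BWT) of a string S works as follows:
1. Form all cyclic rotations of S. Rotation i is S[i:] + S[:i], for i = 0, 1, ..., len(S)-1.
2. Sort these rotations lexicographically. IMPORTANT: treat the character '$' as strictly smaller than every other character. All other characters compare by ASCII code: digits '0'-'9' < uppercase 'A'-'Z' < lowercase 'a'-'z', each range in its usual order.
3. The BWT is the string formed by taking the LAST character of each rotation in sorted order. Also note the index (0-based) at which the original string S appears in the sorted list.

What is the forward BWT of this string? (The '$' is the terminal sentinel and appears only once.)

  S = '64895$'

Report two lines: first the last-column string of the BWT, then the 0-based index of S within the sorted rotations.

All 6 rotations (rotation i = S[i:]+S[:i]):
  rot[0] = 64895$
  rot[1] = 4895$6
  rot[2] = 895$64
  rot[3] = 95$648
  rot[4] = 5$6489
  rot[5] = $64895
Sorted (with $ < everything):
  sorted[0] = $64895  (last char: '5')
  sorted[1] = 4895$6  (last char: '6')
  sorted[2] = 5$6489  (last char: '9')
  sorted[3] = 64895$  (last char: '$')
  sorted[4] = 895$64  (last char: '4')
  sorted[5] = 95$648  (last char: '8')
Last column: 569$48
Original string S is at sorted index 3

Answer: 569$48
3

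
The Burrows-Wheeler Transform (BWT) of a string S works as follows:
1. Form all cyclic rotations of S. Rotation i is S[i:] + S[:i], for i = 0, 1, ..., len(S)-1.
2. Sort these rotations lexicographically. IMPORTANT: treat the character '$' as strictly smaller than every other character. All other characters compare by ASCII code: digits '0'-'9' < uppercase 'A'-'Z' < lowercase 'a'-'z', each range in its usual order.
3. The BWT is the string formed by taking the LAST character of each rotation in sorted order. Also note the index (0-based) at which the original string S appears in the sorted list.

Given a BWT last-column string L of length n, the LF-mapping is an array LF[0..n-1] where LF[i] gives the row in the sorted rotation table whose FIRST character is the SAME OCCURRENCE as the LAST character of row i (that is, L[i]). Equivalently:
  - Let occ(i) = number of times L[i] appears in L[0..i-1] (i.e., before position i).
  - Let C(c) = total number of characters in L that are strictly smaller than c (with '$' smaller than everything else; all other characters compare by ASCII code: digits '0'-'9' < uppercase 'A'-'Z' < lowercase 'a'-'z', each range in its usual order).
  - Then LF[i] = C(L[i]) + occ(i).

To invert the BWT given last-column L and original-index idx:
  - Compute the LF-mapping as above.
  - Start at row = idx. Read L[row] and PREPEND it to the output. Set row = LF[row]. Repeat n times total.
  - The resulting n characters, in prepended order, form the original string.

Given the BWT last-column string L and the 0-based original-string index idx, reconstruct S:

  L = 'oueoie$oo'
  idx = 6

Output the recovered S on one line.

Answer: ooueeoio$

Derivation:
LF mapping: 4 8 1 5 3 2 0 6 7
Walk LF starting at row 6, prepending L[row]:
  step 1: row=6, L[6]='$', prepend. Next row=LF[6]=0
  step 2: row=0, L[0]='o', prepend. Next row=LF[0]=4
  step 3: row=4, L[4]='i', prepend. Next row=LF[4]=3
  step 4: row=3, L[3]='o', prepend. Next row=LF[3]=5
  step 5: row=5, L[5]='e', prepend. Next row=LF[5]=2
  step 6: row=2, L[2]='e', prepend. Next row=LF[2]=1
  step 7: row=1, L[1]='u', prepend. Next row=LF[1]=8
  step 8: row=8, L[8]='o', prepend. Next row=LF[8]=7
  step 9: row=7, L[7]='o', prepend. Next row=LF[7]=6
Reversed output: ooueeoio$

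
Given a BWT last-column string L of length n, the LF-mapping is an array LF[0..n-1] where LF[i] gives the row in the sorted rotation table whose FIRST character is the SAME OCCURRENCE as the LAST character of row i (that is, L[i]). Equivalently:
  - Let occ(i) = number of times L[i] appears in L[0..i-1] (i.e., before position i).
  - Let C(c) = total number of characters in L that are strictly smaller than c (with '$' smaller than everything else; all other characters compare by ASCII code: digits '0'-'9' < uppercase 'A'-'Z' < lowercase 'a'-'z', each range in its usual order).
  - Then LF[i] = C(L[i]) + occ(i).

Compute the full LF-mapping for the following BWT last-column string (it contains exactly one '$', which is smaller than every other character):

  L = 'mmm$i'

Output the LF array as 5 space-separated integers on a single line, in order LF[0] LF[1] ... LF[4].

Char counts: '$':1, 'i':1, 'm':3
C (first-col start): C('$')=0, C('i')=1, C('m')=2
L[0]='m': occ=0, LF[0]=C('m')+0=2+0=2
L[1]='m': occ=1, LF[1]=C('m')+1=2+1=3
L[2]='m': occ=2, LF[2]=C('m')+2=2+2=4
L[3]='$': occ=0, LF[3]=C('$')+0=0+0=0
L[4]='i': occ=0, LF[4]=C('i')+0=1+0=1

Answer: 2 3 4 0 1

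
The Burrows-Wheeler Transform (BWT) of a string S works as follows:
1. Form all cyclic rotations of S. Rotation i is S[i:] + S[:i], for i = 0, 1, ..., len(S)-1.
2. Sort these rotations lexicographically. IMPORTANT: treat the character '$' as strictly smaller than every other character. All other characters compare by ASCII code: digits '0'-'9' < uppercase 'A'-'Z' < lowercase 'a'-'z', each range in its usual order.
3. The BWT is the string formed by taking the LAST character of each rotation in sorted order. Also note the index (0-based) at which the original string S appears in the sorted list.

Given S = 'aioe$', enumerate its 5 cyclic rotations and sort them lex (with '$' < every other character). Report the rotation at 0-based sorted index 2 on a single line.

All 5 rotations (rotation i = S[i:]+S[:i]):
  rot[0] = aioe$
  rot[1] = ioe$a
  rot[2] = oe$ai
  rot[3] = e$aio
  rot[4] = $aioe
Sorted (with $ < everything):
  sorted[0] = $aioe
  sorted[1] = aioe$
  sorted[2] = e$aio
  sorted[3] = ioe$a
  sorted[4] = oe$ai
sorted[2] = e$aio

Answer: e$aio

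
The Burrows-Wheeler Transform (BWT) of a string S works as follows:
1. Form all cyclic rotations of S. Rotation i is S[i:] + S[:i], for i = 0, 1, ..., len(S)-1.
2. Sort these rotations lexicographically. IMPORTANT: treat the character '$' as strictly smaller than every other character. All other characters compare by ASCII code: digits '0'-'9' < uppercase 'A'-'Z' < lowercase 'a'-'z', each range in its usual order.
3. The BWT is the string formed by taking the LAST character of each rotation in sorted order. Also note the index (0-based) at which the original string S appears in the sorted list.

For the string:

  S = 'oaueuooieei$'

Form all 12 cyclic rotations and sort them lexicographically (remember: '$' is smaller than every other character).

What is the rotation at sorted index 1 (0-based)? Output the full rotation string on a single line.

Answer: aueuooieei$o

Derivation:
All 12 rotations (rotation i = S[i:]+S[:i]):
  rot[0] = oaueuooieei$
  rot[1] = aueuooieei$o
  rot[2] = ueuooieei$oa
  rot[3] = euooieei$oau
  rot[4] = uooieei$oaue
  rot[5] = ooieei$oaueu
  rot[6] = oieei$oaueuo
  rot[7] = ieei$oaueuoo
  rot[8] = eei$oaueuooi
  rot[9] = ei$oaueuooie
  rot[10] = i$oaueuooiee
  rot[11] = $oaueuooieei
Sorted (with $ < everything):
  sorted[0] = $oaueuooieei
  sorted[1] = aueuooieei$o
  sorted[2] = eei$oaueuooi
  sorted[3] = ei$oaueuooie
  sorted[4] = euooieei$oau
  sorted[5] = i$oaueuooiee
  sorted[6] = ieei$oaueuoo
  sorted[7] = oaueuooieei$
  sorted[8] = oieei$oaueuo
  sorted[9] = ooieei$oaueu
  sorted[10] = ueuooieei$oa
  sorted[11] = uooieei$oaue
sorted[1] = aueuooieei$o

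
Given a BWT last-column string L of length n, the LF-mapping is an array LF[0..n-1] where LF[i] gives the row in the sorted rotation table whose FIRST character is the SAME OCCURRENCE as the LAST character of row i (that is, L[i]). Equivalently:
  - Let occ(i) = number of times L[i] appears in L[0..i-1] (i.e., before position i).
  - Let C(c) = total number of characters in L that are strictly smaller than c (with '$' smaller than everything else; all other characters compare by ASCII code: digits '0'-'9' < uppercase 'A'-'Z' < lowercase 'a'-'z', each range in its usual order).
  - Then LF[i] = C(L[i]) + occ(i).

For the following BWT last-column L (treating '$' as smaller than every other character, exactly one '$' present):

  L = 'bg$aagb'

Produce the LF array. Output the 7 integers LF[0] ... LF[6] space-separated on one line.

Char counts: '$':1, 'a':2, 'b':2, 'g':2
C (first-col start): C('$')=0, C('a')=1, C('b')=3, C('g')=5
L[0]='b': occ=0, LF[0]=C('b')+0=3+0=3
L[1]='g': occ=0, LF[1]=C('g')+0=5+0=5
L[2]='$': occ=0, LF[2]=C('$')+0=0+0=0
L[3]='a': occ=0, LF[3]=C('a')+0=1+0=1
L[4]='a': occ=1, LF[4]=C('a')+1=1+1=2
L[5]='g': occ=1, LF[5]=C('g')+1=5+1=6
L[6]='b': occ=1, LF[6]=C('b')+1=3+1=4

Answer: 3 5 0 1 2 6 4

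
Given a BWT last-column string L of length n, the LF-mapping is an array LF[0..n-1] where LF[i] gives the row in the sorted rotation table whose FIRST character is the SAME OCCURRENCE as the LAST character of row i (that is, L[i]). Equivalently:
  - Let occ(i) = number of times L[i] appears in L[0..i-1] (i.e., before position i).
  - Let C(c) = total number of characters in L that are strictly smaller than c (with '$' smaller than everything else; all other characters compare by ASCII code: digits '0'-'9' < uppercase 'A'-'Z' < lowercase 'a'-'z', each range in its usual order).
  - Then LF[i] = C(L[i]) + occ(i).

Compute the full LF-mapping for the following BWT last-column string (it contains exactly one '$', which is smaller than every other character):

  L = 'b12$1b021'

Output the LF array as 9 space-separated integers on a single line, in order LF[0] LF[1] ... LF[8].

Char counts: '$':1, '0':1, '1':3, '2':2, 'b':2
C (first-col start): C('$')=0, C('0')=1, C('1')=2, C('2')=5, C('b')=7
L[0]='b': occ=0, LF[0]=C('b')+0=7+0=7
L[1]='1': occ=0, LF[1]=C('1')+0=2+0=2
L[2]='2': occ=0, LF[2]=C('2')+0=5+0=5
L[3]='$': occ=0, LF[3]=C('$')+0=0+0=0
L[4]='1': occ=1, LF[4]=C('1')+1=2+1=3
L[5]='b': occ=1, LF[5]=C('b')+1=7+1=8
L[6]='0': occ=0, LF[6]=C('0')+0=1+0=1
L[7]='2': occ=1, LF[7]=C('2')+1=5+1=6
L[8]='1': occ=2, LF[8]=C('1')+2=2+2=4

Answer: 7 2 5 0 3 8 1 6 4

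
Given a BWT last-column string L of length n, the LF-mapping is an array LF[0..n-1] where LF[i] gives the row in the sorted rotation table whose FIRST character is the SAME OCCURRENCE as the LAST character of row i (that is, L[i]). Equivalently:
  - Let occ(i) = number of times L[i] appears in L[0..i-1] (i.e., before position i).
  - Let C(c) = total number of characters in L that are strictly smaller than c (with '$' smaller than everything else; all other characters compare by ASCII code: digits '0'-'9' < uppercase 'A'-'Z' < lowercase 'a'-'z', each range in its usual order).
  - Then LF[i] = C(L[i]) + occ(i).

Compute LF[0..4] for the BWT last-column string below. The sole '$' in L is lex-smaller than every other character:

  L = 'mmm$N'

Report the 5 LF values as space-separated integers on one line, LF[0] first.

Answer: 2 3 4 0 1

Derivation:
Char counts: '$':1, 'N':1, 'm':3
C (first-col start): C('$')=0, C('N')=1, C('m')=2
L[0]='m': occ=0, LF[0]=C('m')+0=2+0=2
L[1]='m': occ=1, LF[1]=C('m')+1=2+1=3
L[2]='m': occ=2, LF[2]=C('m')+2=2+2=4
L[3]='$': occ=0, LF[3]=C('$')+0=0+0=0
L[4]='N': occ=0, LF[4]=C('N')+0=1+0=1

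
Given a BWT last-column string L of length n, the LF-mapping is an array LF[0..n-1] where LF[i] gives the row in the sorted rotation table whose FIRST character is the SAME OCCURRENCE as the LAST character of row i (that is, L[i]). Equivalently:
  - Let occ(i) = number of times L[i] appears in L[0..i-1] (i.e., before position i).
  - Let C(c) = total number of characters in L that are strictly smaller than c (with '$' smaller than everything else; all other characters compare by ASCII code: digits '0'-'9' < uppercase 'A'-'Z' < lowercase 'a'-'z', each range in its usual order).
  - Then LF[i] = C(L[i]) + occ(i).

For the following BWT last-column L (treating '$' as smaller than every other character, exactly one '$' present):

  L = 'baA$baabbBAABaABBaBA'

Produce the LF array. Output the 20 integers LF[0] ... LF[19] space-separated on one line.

Char counts: '$':1, 'A':5, 'B':5, 'a':5, 'b':4
C (first-col start): C('$')=0, C('A')=1, C('B')=6, C('a')=11, C('b')=16
L[0]='b': occ=0, LF[0]=C('b')+0=16+0=16
L[1]='a': occ=0, LF[1]=C('a')+0=11+0=11
L[2]='A': occ=0, LF[2]=C('A')+0=1+0=1
L[3]='$': occ=0, LF[3]=C('$')+0=0+0=0
L[4]='b': occ=1, LF[4]=C('b')+1=16+1=17
L[5]='a': occ=1, LF[5]=C('a')+1=11+1=12
L[6]='a': occ=2, LF[6]=C('a')+2=11+2=13
L[7]='b': occ=2, LF[7]=C('b')+2=16+2=18
L[8]='b': occ=3, LF[8]=C('b')+3=16+3=19
L[9]='B': occ=0, LF[9]=C('B')+0=6+0=6
L[10]='A': occ=1, LF[10]=C('A')+1=1+1=2
L[11]='A': occ=2, LF[11]=C('A')+2=1+2=3
L[12]='B': occ=1, LF[12]=C('B')+1=6+1=7
L[13]='a': occ=3, LF[13]=C('a')+3=11+3=14
L[14]='A': occ=3, LF[14]=C('A')+3=1+3=4
L[15]='B': occ=2, LF[15]=C('B')+2=6+2=8
L[16]='B': occ=3, LF[16]=C('B')+3=6+3=9
L[17]='a': occ=4, LF[17]=C('a')+4=11+4=15
L[18]='B': occ=4, LF[18]=C('B')+4=6+4=10
L[19]='A': occ=4, LF[19]=C('A')+4=1+4=5

Answer: 16 11 1 0 17 12 13 18 19 6 2 3 7 14 4 8 9 15 10 5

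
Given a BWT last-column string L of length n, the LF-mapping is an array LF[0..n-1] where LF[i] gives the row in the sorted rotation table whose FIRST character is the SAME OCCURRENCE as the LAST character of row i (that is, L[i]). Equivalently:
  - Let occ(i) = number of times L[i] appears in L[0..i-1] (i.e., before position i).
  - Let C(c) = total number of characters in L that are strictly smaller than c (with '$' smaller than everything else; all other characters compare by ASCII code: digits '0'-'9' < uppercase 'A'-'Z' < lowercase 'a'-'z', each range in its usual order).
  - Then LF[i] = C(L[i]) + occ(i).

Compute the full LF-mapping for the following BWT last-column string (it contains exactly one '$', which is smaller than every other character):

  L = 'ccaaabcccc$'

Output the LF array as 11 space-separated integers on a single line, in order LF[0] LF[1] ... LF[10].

Answer: 5 6 1 2 3 4 7 8 9 10 0

Derivation:
Char counts: '$':1, 'a':3, 'b':1, 'c':6
C (first-col start): C('$')=0, C('a')=1, C('b')=4, C('c')=5
L[0]='c': occ=0, LF[0]=C('c')+0=5+0=5
L[1]='c': occ=1, LF[1]=C('c')+1=5+1=6
L[2]='a': occ=0, LF[2]=C('a')+0=1+0=1
L[3]='a': occ=1, LF[3]=C('a')+1=1+1=2
L[4]='a': occ=2, LF[4]=C('a')+2=1+2=3
L[5]='b': occ=0, LF[5]=C('b')+0=4+0=4
L[6]='c': occ=2, LF[6]=C('c')+2=5+2=7
L[7]='c': occ=3, LF[7]=C('c')+3=5+3=8
L[8]='c': occ=4, LF[8]=C('c')+4=5+4=9
L[9]='c': occ=5, LF[9]=C('c')+5=5+5=10
L[10]='$': occ=0, LF[10]=C('$')+0=0+0=0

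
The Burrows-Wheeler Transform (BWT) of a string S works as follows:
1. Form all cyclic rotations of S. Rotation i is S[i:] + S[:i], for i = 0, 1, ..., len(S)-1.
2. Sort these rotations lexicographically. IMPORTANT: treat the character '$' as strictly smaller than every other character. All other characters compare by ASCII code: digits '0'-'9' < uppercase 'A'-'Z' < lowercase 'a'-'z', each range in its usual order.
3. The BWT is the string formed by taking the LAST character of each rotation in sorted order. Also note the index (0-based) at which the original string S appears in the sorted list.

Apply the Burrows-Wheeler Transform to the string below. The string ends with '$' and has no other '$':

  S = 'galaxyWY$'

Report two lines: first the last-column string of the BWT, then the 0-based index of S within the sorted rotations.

All 9 rotations (rotation i = S[i:]+S[:i]):
  rot[0] = galaxyWY$
  rot[1] = alaxyWY$g
  rot[2] = laxyWY$ga
  rot[3] = axyWY$gal
  rot[4] = xyWY$gala
  rot[5] = yWY$galax
  rot[6] = WY$galaxy
  rot[7] = Y$galaxyW
  rot[8] = $galaxyWY
Sorted (with $ < everything):
  sorted[0] = $galaxyWY  (last char: 'Y')
  sorted[1] = WY$galaxy  (last char: 'y')
  sorted[2] = Y$galaxyW  (last char: 'W')
  sorted[3] = alaxyWY$g  (last char: 'g')
  sorted[4] = axyWY$gal  (last char: 'l')
  sorted[5] = galaxyWY$  (last char: '$')
  sorted[6] = laxyWY$ga  (last char: 'a')
  sorted[7] = xyWY$gala  (last char: 'a')
  sorted[8] = yWY$galax  (last char: 'x')
Last column: YyWgl$aax
Original string S is at sorted index 5

Answer: YyWgl$aax
5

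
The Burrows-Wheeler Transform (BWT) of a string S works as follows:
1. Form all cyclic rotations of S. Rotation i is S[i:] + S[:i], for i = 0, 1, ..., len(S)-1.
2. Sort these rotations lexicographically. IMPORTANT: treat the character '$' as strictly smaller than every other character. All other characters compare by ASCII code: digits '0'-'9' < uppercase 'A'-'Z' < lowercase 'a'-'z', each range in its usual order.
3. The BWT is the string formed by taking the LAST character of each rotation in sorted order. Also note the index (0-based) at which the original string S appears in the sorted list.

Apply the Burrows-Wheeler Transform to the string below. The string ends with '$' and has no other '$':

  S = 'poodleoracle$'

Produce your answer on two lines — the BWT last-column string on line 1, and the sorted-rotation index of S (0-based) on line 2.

Answer: eraollcdope$o
11

Derivation:
All 13 rotations (rotation i = S[i:]+S[:i]):
  rot[0] = poodleoracle$
  rot[1] = oodleoracle$p
  rot[2] = odleoracle$po
  rot[3] = dleoracle$poo
  rot[4] = leoracle$pood
  rot[5] = eoracle$poodl
  rot[6] = oracle$poodle
  rot[7] = racle$poodleo
  rot[8] = acle$poodleor
  rot[9] = cle$poodleora
  rot[10] = le$poodleorac
  rot[11] = e$poodleoracl
  rot[12] = $poodleoracle
Sorted (with $ < everything):
  sorted[0] = $poodleoracle  (last char: 'e')
  sorted[1] = acle$poodleor  (last char: 'r')
  sorted[2] = cle$poodleora  (last char: 'a')
  sorted[3] = dleoracle$poo  (last char: 'o')
  sorted[4] = e$poodleoracl  (last char: 'l')
  sorted[5] = eoracle$poodl  (last char: 'l')
  sorted[6] = le$poodleorac  (last char: 'c')
  sorted[7] = leoracle$pood  (last char: 'd')
  sorted[8] = odleoracle$po  (last char: 'o')
  sorted[9] = oodleoracle$p  (last char: 'p')
  sorted[10] = oracle$poodle  (last char: 'e')
  sorted[11] = poodleoracle$  (last char: '$')
  sorted[12] = racle$poodleo  (last char: 'o')
Last column: eraollcdope$o
Original string S is at sorted index 11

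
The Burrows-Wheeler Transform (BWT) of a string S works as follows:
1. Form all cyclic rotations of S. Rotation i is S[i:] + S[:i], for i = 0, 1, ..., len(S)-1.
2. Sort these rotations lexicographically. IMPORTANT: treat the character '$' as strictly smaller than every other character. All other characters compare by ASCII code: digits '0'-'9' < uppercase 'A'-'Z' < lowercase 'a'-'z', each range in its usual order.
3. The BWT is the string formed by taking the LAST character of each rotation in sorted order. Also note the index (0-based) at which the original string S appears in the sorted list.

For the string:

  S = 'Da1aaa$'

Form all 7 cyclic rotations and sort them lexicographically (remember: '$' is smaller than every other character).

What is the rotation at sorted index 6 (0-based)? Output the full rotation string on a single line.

All 7 rotations (rotation i = S[i:]+S[:i]):
  rot[0] = Da1aaa$
  rot[1] = a1aaa$D
  rot[2] = 1aaa$Da
  rot[3] = aaa$Da1
  rot[4] = aa$Da1a
  rot[5] = a$Da1aa
  rot[6] = $Da1aaa
Sorted (with $ < everything):
  sorted[0] = $Da1aaa
  sorted[1] = 1aaa$Da
  sorted[2] = Da1aaa$
  sorted[3] = a$Da1aa
  sorted[4] = a1aaa$D
  sorted[5] = aa$Da1a
  sorted[6] = aaa$Da1
sorted[6] = aaa$Da1

Answer: aaa$Da1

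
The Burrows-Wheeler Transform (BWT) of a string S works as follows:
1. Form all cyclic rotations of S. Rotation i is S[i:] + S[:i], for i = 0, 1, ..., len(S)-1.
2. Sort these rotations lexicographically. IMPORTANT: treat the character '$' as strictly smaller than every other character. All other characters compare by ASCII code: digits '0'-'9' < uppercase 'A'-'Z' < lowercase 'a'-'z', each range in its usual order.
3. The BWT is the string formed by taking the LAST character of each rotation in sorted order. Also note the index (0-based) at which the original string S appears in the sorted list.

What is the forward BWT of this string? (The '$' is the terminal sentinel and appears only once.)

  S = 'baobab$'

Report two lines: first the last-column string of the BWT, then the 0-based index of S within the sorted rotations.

Answer: bbbao$a
5

Derivation:
All 7 rotations (rotation i = S[i:]+S[:i]):
  rot[0] = baobab$
  rot[1] = aobab$b
  rot[2] = obab$ba
  rot[3] = bab$bao
  rot[4] = ab$baob
  rot[5] = b$baoba
  rot[6] = $baobab
Sorted (with $ < everything):
  sorted[0] = $baobab  (last char: 'b')
  sorted[1] = ab$baob  (last char: 'b')
  sorted[2] = aobab$b  (last char: 'b')
  sorted[3] = b$baoba  (last char: 'a')
  sorted[4] = bab$bao  (last char: 'o')
  sorted[5] = baobab$  (last char: '$')
  sorted[6] = obab$ba  (last char: 'a')
Last column: bbbao$a
Original string S is at sorted index 5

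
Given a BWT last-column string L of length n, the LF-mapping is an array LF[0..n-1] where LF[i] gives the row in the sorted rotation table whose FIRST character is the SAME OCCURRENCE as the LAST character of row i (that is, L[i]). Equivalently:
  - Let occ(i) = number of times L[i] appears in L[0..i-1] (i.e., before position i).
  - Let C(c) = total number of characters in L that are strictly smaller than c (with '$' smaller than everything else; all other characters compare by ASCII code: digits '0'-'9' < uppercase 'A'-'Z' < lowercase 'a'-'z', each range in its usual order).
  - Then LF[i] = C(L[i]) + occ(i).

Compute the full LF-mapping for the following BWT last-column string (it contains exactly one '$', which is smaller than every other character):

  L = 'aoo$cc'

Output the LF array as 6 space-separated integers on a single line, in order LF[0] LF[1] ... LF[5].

Char counts: '$':1, 'a':1, 'c':2, 'o':2
C (first-col start): C('$')=0, C('a')=1, C('c')=2, C('o')=4
L[0]='a': occ=0, LF[0]=C('a')+0=1+0=1
L[1]='o': occ=0, LF[1]=C('o')+0=4+0=4
L[2]='o': occ=1, LF[2]=C('o')+1=4+1=5
L[3]='$': occ=0, LF[3]=C('$')+0=0+0=0
L[4]='c': occ=0, LF[4]=C('c')+0=2+0=2
L[5]='c': occ=1, LF[5]=C('c')+1=2+1=3

Answer: 1 4 5 0 2 3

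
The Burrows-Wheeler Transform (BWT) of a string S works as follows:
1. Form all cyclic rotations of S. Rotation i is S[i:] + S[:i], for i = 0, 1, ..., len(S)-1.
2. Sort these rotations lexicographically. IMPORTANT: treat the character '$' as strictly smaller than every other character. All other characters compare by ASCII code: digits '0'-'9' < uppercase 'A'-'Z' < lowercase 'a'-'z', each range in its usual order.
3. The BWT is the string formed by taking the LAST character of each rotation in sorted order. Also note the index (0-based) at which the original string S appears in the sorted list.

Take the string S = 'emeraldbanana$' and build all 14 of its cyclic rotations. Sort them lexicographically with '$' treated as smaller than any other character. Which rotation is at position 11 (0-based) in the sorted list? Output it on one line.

Answer: na$emeraldbana

Derivation:
All 14 rotations (rotation i = S[i:]+S[:i]):
  rot[0] = emeraldbanana$
  rot[1] = meraldbanana$e
  rot[2] = eraldbanana$em
  rot[3] = raldbanana$eme
  rot[4] = aldbanana$emer
  rot[5] = ldbanana$emera
  rot[6] = dbanana$emeral
  rot[7] = banana$emerald
  rot[8] = anana$emeraldb
  rot[9] = nana$emeraldba
  rot[10] = ana$emeraldban
  rot[11] = na$emeraldbana
  rot[12] = a$emeraldbanan
  rot[13] = $emeraldbanana
Sorted (with $ < everything):
  sorted[0] = $emeraldbanana
  sorted[1] = a$emeraldbanan
  sorted[2] = aldbanana$emer
  sorted[3] = ana$emeraldban
  sorted[4] = anana$emeraldb
  sorted[5] = banana$emerald
  sorted[6] = dbanana$emeral
  sorted[7] = emeraldbanana$
  sorted[8] = eraldbanana$em
  sorted[9] = ldbanana$emera
  sorted[10] = meraldbanana$e
  sorted[11] = na$emeraldbana
  sorted[12] = nana$emeraldba
  sorted[13] = raldbanana$eme
sorted[11] = na$emeraldbana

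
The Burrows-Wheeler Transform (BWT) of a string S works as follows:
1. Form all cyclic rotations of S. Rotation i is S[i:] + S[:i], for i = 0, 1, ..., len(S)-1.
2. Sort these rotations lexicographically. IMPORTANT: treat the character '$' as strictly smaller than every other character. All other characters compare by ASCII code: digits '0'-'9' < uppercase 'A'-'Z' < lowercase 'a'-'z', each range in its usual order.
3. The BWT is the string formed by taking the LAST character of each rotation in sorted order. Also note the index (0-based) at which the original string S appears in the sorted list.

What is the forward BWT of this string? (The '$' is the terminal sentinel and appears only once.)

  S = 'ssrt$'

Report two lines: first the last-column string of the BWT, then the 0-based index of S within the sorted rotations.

All 5 rotations (rotation i = S[i:]+S[:i]):
  rot[0] = ssrt$
  rot[1] = srt$s
  rot[2] = rt$ss
  rot[3] = t$ssr
  rot[4] = $ssrt
Sorted (with $ < everything):
  sorted[0] = $ssrt  (last char: 't')
  sorted[1] = rt$ss  (last char: 's')
  sorted[2] = srt$s  (last char: 's')
  sorted[3] = ssrt$  (last char: '$')
  sorted[4] = t$ssr  (last char: 'r')
Last column: tss$r
Original string S is at sorted index 3

Answer: tss$r
3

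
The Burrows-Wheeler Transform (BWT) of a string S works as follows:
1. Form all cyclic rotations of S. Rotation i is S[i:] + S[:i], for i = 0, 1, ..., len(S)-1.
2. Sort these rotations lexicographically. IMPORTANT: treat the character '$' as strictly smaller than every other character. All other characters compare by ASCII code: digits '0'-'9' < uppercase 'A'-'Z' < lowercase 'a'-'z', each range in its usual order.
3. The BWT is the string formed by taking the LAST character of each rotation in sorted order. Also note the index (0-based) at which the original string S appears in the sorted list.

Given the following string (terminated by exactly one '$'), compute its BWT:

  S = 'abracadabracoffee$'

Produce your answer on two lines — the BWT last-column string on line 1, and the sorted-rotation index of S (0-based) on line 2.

Answer: e$drrcaaaaaeffocbb
1

Derivation:
All 18 rotations (rotation i = S[i:]+S[:i]):
  rot[0] = abracadabracoffee$
  rot[1] = bracadabracoffee$a
  rot[2] = racadabracoffee$ab
  rot[3] = acadabracoffee$abr
  rot[4] = cadabracoffee$abra
  rot[5] = adabracoffee$abrac
  rot[6] = dabracoffee$abraca
  rot[7] = abracoffee$abracad
  rot[8] = bracoffee$abracada
  rot[9] = racoffee$abracadab
  rot[10] = acoffee$abracadabr
  rot[11] = coffee$abracadabra
  rot[12] = offee$abracadabrac
  rot[13] = ffee$abracadabraco
  rot[14] = fee$abracadabracof
  rot[15] = ee$abracadabracoff
  rot[16] = e$abracadabracoffe
  rot[17] = $abracadabracoffee
Sorted (with $ < everything):
  sorted[0] = $abracadabracoffee  (last char: 'e')
  sorted[1] = abracadabracoffee$  (last char: '$')
  sorted[2] = abracoffee$abracad  (last char: 'd')
  sorted[3] = acadabracoffee$abr  (last char: 'r')
  sorted[4] = acoffee$abracadabr  (last char: 'r')
  sorted[5] = adabracoffee$abrac  (last char: 'c')
  sorted[6] = bracadabracoffee$a  (last char: 'a')
  sorted[7] = bracoffee$abracada  (last char: 'a')
  sorted[8] = cadabracoffee$abra  (last char: 'a')
  sorted[9] = coffee$abracadabra  (last char: 'a')
  sorted[10] = dabracoffee$abraca  (last char: 'a')
  sorted[11] = e$abracadabracoffe  (last char: 'e')
  sorted[12] = ee$abracadabracoff  (last char: 'f')
  sorted[13] = fee$abracadabracof  (last char: 'f')
  sorted[14] = ffee$abracadabraco  (last char: 'o')
  sorted[15] = offee$abracadabrac  (last char: 'c')
  sorted[16] = racadabracoffee$ab  (last char: 'b')
  sorted[17] = racoffee$abracadab  (last char: 'b')
Last column: e$drrcaaaaaeffocbb
Original string S is at sorted index 1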